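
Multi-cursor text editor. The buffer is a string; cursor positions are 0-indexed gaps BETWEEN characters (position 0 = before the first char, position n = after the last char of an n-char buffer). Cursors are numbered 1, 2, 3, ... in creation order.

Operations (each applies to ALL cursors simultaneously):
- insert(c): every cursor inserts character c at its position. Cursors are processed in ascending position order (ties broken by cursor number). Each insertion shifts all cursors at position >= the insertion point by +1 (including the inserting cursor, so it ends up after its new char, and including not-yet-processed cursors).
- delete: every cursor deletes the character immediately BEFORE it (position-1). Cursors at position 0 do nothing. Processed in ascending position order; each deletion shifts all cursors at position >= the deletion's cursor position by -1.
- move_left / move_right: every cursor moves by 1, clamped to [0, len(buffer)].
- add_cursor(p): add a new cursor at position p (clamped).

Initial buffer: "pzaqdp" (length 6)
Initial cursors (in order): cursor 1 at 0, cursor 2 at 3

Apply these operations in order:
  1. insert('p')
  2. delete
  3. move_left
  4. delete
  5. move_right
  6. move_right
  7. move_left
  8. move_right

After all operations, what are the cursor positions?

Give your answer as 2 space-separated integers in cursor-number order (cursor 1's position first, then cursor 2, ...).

Answer: 2 3

Derivation:
After op 1 (insert('p')): buffer="ppzapqdp" (len 8), cursors c1@1 c2@5, authorship 1...2...
After op 2 (delete): buffer="pzaqdp" (len 6), cursors c1@0 c2@3, authorship ......
After op 3 (move_left): buffer="pzaqdp" (len 6), cursors c1@0 c2@2, authorship ......
After op 4 (delete): buffer="paqdp" (len 5), cursors c1@0 c2@1, authorship .....
After op 5 (move_right): buffer="paqdp" (len 5), cursors c1@1 c2@2, authorship .....
After op 6 (move_right): buffer="paqdp" (len 5), cursors c1@2 c2@3, authorship .....
After op 7 (move_left): buffer="paqdp" (len 5), cursors c1@1 c2@2, authorship .....
After op 8 (move_right): buffer="paqdp" (len 5), cursors c1@2 c2@3, authorship .....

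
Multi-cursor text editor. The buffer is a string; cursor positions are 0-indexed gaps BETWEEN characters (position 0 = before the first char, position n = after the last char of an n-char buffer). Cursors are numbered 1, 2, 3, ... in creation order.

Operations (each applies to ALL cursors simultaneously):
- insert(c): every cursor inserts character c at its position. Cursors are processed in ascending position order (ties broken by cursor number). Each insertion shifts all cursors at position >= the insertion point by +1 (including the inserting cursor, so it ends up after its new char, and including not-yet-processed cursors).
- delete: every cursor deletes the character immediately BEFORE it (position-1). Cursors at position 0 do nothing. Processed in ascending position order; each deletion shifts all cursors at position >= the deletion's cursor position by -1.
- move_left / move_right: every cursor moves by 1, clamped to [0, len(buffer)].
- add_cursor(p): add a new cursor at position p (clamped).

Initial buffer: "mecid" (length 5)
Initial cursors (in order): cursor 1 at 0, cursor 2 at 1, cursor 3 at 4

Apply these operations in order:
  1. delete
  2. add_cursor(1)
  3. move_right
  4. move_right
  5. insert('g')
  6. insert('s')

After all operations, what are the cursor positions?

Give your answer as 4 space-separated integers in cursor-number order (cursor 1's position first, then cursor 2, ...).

After op 1 (delete): buffer="ecd" (len 3), cursors c1@0 c2@0 c3@2, authorship ...
After op 2 (add_cursor(1)): buffer="ecd" (len 3), cursors c1@0 c2@0 c4@1 c3@2, authorship ...
After op 3 (move_right): buffer="ecd" (len 3), cursors c1@1 c2@1 c4@2 c3@3, authorship ...
After op 4 (move_right): buffer="ecd" (len 3), cursors c1@2 c2@2 c3@3 c4@3, authorship ...
After op 5 (insert('g')): buffer="ecggdgg" (len 7), cursors c1@4 c2@4 c3@7 c4@7, authorship ..12.34
After op 6 (insert('s')): buffer="ecggssdggss" (len 11), cursors c1@6 c2@6 c3@11 c4@11, authorship ..1212.3434

Answer: 6 6 11 11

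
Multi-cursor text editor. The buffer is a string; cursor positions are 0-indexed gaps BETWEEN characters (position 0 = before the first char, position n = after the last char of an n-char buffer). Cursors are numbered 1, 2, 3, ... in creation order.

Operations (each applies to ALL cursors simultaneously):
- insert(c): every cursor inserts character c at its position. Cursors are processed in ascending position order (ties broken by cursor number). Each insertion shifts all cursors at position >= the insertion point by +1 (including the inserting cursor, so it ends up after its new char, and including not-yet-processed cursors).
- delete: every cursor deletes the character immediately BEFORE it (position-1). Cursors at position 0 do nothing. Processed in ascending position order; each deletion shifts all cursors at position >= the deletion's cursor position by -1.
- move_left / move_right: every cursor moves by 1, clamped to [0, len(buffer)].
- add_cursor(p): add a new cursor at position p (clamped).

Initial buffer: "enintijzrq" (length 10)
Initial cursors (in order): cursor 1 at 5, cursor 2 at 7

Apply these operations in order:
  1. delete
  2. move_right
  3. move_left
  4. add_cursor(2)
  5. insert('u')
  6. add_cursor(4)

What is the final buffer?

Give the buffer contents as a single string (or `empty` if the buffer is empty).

After op 1 (delete): buffer="eninizrq" (len 8), cursors c1@4 c2@5, authorship ........
After op 2 (move_right): buffer="eninizrq" (len 8), cursors c1@5 c2@6, authorship ........
After op 3 (move_left): buffer="eninizrq" (len 8), cursors c1@4 c2@5, authorship ........
After op 4 (add_cursor(2)): buffer="eninizrq" (len 8), cursors c3@2 c1@4 c2@5, authorship ........
After op 5 (insert('u')): buffer="enuinuiuzrq" (len 11), cursors c3@3 c1@6 c2@8, authorship ..3..1.2...
After op 6 (add_cursor(4)): buffer="enuinuiuzrq" (len 11), cursors c3@3 c4@4 c1@6 c2@8, authorship ..3..1.2...

Answer: enuinuiuzrq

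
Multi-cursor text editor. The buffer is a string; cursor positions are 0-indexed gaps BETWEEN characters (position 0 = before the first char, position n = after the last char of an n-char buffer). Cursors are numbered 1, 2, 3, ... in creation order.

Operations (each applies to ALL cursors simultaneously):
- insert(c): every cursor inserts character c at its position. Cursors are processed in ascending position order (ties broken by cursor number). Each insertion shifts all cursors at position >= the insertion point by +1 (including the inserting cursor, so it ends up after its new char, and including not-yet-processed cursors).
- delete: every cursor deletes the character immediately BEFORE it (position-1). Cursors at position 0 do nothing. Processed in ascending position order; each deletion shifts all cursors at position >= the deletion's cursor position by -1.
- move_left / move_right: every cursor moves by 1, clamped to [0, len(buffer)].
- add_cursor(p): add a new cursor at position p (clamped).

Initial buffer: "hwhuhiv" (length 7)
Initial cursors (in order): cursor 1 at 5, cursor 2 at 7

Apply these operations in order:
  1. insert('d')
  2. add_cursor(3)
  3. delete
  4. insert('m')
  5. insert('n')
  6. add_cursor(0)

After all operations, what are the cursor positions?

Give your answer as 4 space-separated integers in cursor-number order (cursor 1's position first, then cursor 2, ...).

After op 1 (insert('d')): buffer="hwhuhdivd" (len 9), cursors c1@6 c2@9, authorship .....1..2
After op 2 (add_cursor(3)): buffer="hwhuhdivd" (len 9), cursors c3@3 c1@6 c2@9, authorship .....1..2
After op 3 (delete): buffer="hwuhiv" (len 6), cursors c3@2 c1@4 c2@6, authorship ......
After op 4 (insert('m')): buffer="hwmuhmivm" (len 9), cursors c3@3 c1@6 c2@9, authorship ..3..1..2
After op 5 (insert('n')): buffer="hwmnuhmnivmn" (len 12), cursors c3@4 c1@8 c2@12, authorship ..33..11..22
After op 6 (add_cursor(0)): buffer="hwmnuhmnivmn" (len 12), cursors c4@0 c3@4 c1@8 c2@12, authorship ..33..11..22

Answer: 8 12 4 0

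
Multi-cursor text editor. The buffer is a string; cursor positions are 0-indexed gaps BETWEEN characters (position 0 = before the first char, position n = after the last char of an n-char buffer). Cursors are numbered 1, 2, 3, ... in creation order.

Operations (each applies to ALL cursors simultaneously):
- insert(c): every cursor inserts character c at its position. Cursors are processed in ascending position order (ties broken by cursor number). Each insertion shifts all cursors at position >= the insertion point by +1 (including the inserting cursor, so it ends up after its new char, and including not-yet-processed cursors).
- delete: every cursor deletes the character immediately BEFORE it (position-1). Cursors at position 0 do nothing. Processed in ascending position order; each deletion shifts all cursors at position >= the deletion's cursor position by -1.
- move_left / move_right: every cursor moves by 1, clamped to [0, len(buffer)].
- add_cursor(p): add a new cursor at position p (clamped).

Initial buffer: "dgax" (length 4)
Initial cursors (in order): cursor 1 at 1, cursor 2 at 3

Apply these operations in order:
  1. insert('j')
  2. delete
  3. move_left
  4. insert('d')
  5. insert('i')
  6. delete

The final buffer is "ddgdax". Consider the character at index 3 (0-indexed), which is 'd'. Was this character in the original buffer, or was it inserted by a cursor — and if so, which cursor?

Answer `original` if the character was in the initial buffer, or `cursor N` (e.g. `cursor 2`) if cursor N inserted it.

Answer: cursor 2

Derivation:
After op 1 (insert('j')): buffer="djgajx" (len 6), cursors c1@2 c2@5, authorship .1..2.
After op 2 (delete): buffer="dgax" (len 4), cursors c1@1 c2@3, authorship ....
After op 3 (move_left): buffer="dgax" (len 4), cursors c1@0 c2@2, authorship ....
After op 4 (insert('d')): buffer="ddgdax" (len 6), cursors c1@1 c2@4, authorship 1..2..
After op 5 (insert('i')): buffer="didgdiax" (len 8), cursors c1@2 c2@6, authorship 11..22..
After op 6 (delete): buffer="ddgdax" (len 6), cursors c1@1 c2@4, authorship 1..2..
Authorship (.=original, N=cursor N): 1 . . 2 . .
Index 3: author = 2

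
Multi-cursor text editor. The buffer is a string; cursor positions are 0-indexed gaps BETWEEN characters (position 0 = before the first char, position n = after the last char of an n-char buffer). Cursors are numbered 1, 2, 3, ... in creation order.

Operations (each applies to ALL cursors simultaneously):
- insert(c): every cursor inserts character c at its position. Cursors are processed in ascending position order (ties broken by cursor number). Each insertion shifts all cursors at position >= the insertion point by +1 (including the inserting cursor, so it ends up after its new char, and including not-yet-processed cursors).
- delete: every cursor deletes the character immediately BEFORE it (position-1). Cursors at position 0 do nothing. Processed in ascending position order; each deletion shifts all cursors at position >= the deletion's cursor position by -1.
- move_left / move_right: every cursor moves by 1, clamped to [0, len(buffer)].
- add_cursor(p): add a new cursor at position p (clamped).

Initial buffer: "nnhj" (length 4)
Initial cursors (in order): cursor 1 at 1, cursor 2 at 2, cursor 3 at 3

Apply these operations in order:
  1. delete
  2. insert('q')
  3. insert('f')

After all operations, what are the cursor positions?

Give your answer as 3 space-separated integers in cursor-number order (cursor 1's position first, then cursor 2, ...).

After op 1 (delete): buffer="j" (len 1), cursors c1@0 c2@0 c3@0, authorship .
After op 2 (insert('q')): buffer="qqqj" (len 4), cursors c1@3 c2@3 c3@3, authorship 123.
After op 3 (insert('f')): buffer="qqqfffj" (len 7), cursors c1@6 c2@6 c3@6, authorship 123123.

Answer: 6 6 6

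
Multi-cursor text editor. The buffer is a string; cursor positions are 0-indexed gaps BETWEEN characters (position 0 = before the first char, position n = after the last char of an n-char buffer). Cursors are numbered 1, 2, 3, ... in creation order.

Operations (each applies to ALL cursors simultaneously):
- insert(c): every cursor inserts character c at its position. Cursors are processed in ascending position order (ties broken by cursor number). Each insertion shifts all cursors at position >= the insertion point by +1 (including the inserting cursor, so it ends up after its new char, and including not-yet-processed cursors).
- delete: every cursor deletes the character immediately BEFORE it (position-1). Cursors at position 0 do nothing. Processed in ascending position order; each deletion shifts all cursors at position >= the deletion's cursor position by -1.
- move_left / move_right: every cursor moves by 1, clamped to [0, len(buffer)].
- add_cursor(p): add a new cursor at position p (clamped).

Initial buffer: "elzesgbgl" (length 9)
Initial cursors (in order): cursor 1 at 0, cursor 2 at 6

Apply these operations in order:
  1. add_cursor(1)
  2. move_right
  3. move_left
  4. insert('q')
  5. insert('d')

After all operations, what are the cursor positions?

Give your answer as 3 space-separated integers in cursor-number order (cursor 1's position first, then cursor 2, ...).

After op 1 (add_cursor(1)): buffer="elzesgbgl" (len 9), cursors c1@0 c3@1 c2@6, authorship .........
After op 2 (move_right): buffer="elzesgbgl" (len 9), cursors c1@1 c3@2 c2@7, authorship .........
After op 3 (move_left): buffer="elzesgbgl" (len 9), cursors c1@0 c3@1 c2@6, authorship .........
After op 4 (insert('q')): buffer="qeqlzesgqbgl" (len 12), cursors c1@1 c3@3 c2@9, authorship 1.3.....2...
After op 5 (insert('d')): buffer="qdeqdlzesgqdbgl" (len 15), cursors c1@2 c3@5 c2@12, authorship 11.33.....22...

Answer: 2 12 5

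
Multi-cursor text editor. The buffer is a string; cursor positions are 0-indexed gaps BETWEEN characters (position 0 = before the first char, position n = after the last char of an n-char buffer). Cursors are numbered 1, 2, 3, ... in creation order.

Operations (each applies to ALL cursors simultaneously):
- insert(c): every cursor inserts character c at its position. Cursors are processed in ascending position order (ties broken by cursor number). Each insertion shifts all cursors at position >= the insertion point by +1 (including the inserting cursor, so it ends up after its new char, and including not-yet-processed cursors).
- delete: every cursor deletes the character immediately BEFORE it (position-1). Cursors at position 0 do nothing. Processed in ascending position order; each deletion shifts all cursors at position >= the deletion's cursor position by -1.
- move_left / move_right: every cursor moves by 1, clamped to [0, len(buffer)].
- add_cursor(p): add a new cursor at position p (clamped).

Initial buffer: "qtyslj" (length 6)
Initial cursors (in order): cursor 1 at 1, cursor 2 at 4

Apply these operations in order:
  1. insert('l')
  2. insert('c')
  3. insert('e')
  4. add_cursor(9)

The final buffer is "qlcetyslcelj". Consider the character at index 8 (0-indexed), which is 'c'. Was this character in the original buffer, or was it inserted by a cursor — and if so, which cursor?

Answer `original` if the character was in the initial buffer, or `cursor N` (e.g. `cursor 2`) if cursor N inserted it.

After op 1 (insert('l')): buffer="qltysllj" (len 8), cursors c1@2 c2@6, authorship .1...2..
After op 2 (insert('c')): buffer="qlctyslclj" (len 10), cursors c1@3 c2@8, authorship .11...22..
After op 3 (insert('e')): buffer="qlcetyslcelj" (len 12), cursors c1@4 c2@10, authorship .111...222..
After op 4 (add_cursor(9)): buffer="qlcetyslcelj" (len 12), cursors c1@4 c3@9 c2@10, authorship .111...222..
Authorship (.=original, N=cursor N): . 1 1 1 . . . 2 2 2 . .
Index 8: author = 2

Answer: cursor 2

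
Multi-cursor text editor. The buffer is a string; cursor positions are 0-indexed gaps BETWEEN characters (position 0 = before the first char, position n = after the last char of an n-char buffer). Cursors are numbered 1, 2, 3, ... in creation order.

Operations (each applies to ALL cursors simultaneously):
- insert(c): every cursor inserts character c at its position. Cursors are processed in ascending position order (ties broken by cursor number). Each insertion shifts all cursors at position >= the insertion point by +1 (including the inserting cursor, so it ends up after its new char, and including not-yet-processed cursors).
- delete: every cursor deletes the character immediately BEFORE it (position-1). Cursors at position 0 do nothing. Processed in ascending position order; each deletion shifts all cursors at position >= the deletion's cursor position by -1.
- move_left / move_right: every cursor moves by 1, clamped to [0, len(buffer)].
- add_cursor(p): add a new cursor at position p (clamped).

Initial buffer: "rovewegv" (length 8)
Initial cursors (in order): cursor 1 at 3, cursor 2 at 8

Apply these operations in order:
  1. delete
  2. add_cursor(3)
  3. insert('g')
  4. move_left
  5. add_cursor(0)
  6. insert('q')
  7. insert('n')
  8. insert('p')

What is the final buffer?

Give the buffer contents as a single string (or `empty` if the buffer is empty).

Answer: qnproqnpgeqnpgwegqnpg

Derivation:
After op 1 (delete): buffer="roeweg" (len 6), cursors c1@2 c2@6, authorship ......
After op 2 (add_cursor(3)): buffer="roeweg" (len 6), cursors c1@2 c3@3 c2@6, authorship ......
After op 3 (insert('g')): buffer="rogegwegg" (len 9), cursors c1@3 c3@5 c2@9, authorship ..1.3...2
After op 4 (move_left): buffer="rogegwegg" (len 9), cursors c1@2 c3@4 c2@8, authorship ..1.3...2
After op 5 (add_cursor(0)): buffer="rogegwegg" (len 9), cursors c4@0 c1@2 c3@4 c2@8, authorship ..1.3...2
After op 6 (insert('q')): buffer="qroqgeqgwegqg" (len 13), cursors c4@1 c1@4 c3@7 c2@12, authorship 4..11.33...22
After op 7 (insert('n')): buffer="qnroqngeqngwegqng" (len 17), cursors c4@2 c1@6 c3@10 c2@16, authorship 44..111.333...222
After op 8 (insert('p')): buffer="qnproqnpgeqnpgwegqnpg" (len 21), cursors c4@3 c1@8 c3@13 c2@20, authorship 444..1111.3333...2222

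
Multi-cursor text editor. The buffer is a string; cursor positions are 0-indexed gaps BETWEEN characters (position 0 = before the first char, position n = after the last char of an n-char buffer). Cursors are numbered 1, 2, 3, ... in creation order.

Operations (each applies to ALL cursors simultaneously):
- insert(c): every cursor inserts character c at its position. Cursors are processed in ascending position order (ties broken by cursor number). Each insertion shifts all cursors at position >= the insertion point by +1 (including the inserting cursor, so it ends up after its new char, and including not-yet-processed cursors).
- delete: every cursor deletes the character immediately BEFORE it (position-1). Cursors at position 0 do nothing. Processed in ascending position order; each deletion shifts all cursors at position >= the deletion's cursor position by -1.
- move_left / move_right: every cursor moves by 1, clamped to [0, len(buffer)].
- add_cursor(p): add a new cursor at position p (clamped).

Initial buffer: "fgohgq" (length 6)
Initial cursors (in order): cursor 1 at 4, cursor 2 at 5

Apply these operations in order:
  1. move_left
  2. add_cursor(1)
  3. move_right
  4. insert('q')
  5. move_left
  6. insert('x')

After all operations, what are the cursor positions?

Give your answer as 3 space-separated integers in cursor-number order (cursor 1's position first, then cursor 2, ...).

After op 1 (move_left): buffer="fgohgq" (len 6), cursors c1@3 c2@4, authorship ......
After op 2 (add_cursor(1)): buffer="fgohgq" (len 6), cursors c3@1 c1@3 c2@4, authorship ......
After op 3 (move_right): buffer="fgohgq" (len 6), cursors c3@2 c1@4 c2@5, authorship ......
After op 4 (insert('q')): buffer="fgqohqgqq" (len 9), cursors c3@3 c1@6 c2@8, authorship ..3..1.2.
After op 5 (move_left): buffer="fgqohqgqq" (len 9), cursors c3@2 c1@5 c2@7, authorship ..3..1.2.
After op 6 (insert('x')): buffer="fgxqohxqgxqq" (len 12), cursors c3@3 c1@7 c2@10, authorship ..33..11.22.

Answer: 7 10 3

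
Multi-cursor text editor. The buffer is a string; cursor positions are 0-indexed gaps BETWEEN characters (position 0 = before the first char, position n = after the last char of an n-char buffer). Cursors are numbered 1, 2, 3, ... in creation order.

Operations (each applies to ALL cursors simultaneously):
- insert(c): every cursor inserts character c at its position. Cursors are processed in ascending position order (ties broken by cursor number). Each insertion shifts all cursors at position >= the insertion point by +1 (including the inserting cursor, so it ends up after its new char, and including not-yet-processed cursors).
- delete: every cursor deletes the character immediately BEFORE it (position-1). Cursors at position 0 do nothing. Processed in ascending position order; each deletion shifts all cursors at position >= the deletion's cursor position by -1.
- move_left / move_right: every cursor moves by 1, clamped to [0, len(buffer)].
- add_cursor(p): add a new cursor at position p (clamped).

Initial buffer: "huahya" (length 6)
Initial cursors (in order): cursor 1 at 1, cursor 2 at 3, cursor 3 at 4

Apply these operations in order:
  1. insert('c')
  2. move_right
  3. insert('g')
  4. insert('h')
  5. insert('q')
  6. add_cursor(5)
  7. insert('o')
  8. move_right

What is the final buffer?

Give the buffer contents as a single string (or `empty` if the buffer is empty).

Answer: hcughoqoachghqocyghqoa

Derivation:
After op 1 (insert('c')): buffer="hcuachcya" (len 9), cursors c1@2 c2@5 c3@7, authorship .1..2.3..
After op 2 (move_right): buffer="hcuachcya" (len 9), cursors c1@3 c2@6 c3@8, authorship .1..2.3..
After op 3 (insert('g')): buffer="hcugachgcyga" (len 12), cursors c1@4 c2@8 c3@11, authorship .1.1.2.23.3.
After op 4 (insert('h')): buffer="hcughachghcygha" (len 15), cursors c1@5 c2@10 c3@14, authorship .1.11.2.223.33.
After op 5 (insert('q')): buffer="hcughqachghqcyghqa" (len 18), cursors c1@6 c2@12 c3@17, authorship .1.111.2.2223.333.
After op 6 (add_cursor(5)): buffer="hcughqachghqcyghqa" (len 18), cursors c4@5 c1@6 c2@12 c3@17, authorship .1.111.2.2223.333.
After op 7 (insert('o')): buffer="hcughoqoachghqocyghqoa" (len 22), cursors c4@6 c1@8 c2@15 c3@21, authorship .1.11411.2.22223.3333.
After op 8 (move_right): buffer="hcughoqoachghqocyghqoa" (len 22), cursors c4@7 c1@9 c2@16 c3@22, authorship .1.11411.2.22223.3333.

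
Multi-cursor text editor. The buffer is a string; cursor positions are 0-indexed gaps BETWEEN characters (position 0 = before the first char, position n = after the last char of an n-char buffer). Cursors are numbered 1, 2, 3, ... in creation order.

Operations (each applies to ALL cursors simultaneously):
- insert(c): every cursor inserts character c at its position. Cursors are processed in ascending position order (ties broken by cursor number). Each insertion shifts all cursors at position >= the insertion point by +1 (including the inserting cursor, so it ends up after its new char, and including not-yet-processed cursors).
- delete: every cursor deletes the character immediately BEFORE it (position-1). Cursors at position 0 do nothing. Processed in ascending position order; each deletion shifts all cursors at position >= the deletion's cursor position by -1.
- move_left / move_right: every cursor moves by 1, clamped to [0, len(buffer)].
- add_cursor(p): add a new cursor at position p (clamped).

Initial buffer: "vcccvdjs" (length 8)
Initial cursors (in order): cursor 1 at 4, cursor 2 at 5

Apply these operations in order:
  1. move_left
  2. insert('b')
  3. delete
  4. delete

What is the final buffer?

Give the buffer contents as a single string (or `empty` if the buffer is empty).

After op 1 (move_left): buffer="vcccvdjs" (len 8), cursors c1@3 c2@4, authorship ........
After op 2 (insert('b')): buffer="vccbcbvdjs" (len 10), cursors c1@4 c2@6, authorship ...1.2....
After op 3 (delete): buffer="vcccvdjs" (len 8), cursors c1@3 c2@4, authorship ........
After op 4 (delete): buffer="vcvdjs" (len 6), cursors c1@2 c2@2, authorship ......

Answer: vcvdjs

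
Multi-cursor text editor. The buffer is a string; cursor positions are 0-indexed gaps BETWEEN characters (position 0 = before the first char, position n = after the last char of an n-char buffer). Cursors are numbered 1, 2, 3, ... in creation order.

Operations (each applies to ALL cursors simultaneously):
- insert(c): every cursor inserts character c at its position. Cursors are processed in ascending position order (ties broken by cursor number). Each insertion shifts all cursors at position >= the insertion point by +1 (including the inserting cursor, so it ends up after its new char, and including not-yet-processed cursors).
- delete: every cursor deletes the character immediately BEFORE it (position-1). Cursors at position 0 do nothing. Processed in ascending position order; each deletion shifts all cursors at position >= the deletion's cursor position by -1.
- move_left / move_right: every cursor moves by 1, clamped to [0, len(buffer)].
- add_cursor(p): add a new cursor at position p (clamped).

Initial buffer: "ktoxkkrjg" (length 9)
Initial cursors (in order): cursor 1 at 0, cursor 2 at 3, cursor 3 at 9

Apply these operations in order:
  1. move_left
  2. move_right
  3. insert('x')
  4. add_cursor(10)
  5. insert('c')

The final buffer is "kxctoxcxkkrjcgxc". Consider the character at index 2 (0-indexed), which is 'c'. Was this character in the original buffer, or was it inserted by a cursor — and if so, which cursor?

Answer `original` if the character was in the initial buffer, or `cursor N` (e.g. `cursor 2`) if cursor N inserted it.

After op 1 (move_left): buffer="ktoxkkrjg" (len 9), cursors c1@0 c2@2 c3@8, authorship .........
After op 2 (move_right): buffer="ktoxkkrjg" (len 9), cursors c1@1 c2@3 c3@9, authorship .........
After op 3 (insert('x')): buffer="kxtoxxkkrjgx" (len 12), cursors c1@2 c2@5 c3@12, authorship .1..2......3
After op 4 (add_cursor(10)): buffer="kxtoxxkkrjgx" (len 12), cursors c1@2 c2@5 c4@10 c3@12, authorship .1..2......3
After op 5 (insert('c')): buffer="kxctoxcxkkrjcgxc" (len 16), cursors c1@3 c2@7 c4@13 c3@16, authorship .11..22.....4.33
Authorship (.=original, N=cursor N): . 1 1 . . 2 2 . . . . . 4 . 3 3
Index 2: author = 1

Answer: cursor 1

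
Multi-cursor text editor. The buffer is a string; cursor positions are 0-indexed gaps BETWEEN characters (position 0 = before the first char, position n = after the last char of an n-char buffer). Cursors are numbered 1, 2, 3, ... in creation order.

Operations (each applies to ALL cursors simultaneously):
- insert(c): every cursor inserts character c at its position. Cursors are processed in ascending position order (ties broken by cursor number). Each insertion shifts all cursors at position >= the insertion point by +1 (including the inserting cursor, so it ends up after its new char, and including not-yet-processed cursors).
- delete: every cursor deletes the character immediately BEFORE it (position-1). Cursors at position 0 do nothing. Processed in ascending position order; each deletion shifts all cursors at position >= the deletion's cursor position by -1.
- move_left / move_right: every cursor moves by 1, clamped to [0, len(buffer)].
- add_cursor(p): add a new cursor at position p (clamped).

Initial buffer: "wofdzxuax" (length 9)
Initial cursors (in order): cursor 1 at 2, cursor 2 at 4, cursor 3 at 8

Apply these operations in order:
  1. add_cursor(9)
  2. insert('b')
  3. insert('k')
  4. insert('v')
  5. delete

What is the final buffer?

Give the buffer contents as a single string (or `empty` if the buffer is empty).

After op 1 (add_cursor(9)): buffer="wofdzxuax" (len 9), cursors c1@2 c2@4 c3@8 c4@9, authorship .........
After op 2 (insert('b')): buffer="wobfdbzxuabxb" (len 13), cursors c1@3 c2@6 c3@11 c4@13, authorship ..1..2....3.4
After op 3 (insert('k')): buffer="wobkfdbkzxuabkxbk" (len 17), cursors c1@4 c2@8 c3@14 c4@17, authorship ..11..22....33.44
After op 4 (insert('v')): buffer="wobkvfdbkvzxuabkvxbkv" (len 21), cursors c1@5 c2@10 c3@17 c4@21, authorship ..111..222....333.444
After op 5 (delete): buffer="wobkfdbkzxuabkxbk" (len 17), cursors c1@4 c2@8 c3@14 c4@17, authorship ..11..22....33.44

Answer: wobkfdbkzxuabkxbk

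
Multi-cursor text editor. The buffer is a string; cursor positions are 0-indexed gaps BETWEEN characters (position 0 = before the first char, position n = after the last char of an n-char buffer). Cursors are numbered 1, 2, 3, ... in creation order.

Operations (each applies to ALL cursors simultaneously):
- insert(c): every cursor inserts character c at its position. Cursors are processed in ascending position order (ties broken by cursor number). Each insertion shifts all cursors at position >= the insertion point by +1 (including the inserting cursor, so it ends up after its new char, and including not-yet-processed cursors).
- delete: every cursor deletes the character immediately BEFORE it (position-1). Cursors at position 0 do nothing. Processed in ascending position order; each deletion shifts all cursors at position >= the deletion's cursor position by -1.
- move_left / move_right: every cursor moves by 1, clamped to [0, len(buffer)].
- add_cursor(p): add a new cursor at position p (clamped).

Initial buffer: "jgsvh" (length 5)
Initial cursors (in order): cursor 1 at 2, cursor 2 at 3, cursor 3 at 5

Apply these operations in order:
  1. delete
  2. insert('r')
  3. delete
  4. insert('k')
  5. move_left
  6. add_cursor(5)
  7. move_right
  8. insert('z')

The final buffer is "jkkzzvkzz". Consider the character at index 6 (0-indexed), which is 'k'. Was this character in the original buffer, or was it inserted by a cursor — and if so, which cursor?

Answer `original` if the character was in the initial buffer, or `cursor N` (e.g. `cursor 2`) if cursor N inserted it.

Answer: cursor 3

Derivation:
After op 1 (delete): buffer="jv" (len 2), cursors c1@1 c2@1 c3@2, authorship ..
After op 2 (insert('r')): buffer="jrrvr" (len 5), cursors c1@3 c2@3 c3@5, authorship .12.3
After op 3 (delete): buffer="jv" (len 2), cursors c1@1 c2@1 c3@2, authorship ..
After op 4 (insert('k')): buffer="jkkvk" (len 5), cursors c1@3 c2@3 c3@5, authorship .12.3
After op 5 (move_left): buffer="jkkvk" (len 5), cursors c1@2 c2@2 c3@4, authorship .12.3
After op 6 (add_cursor(5)): buffer="jkkvk" (len 5), cursors c1@2 c2@2 c3@4 c4@5, authorship .12.3
After op 7 (move_right): buffer="jkkvk" (len 5), cursors c1@3 c2@3 c3@5 c4@5, authorship .12.3
After op 8 (insert('z')): buffer="jkkzzvkzz" (len 9), cursors c1@5 c2@5 c3@9 c4@9, authorship .1212.334
Authorship (.=original, N=cursor N): . 1 2 1 2 . 3 3 4
Index 6: author = 3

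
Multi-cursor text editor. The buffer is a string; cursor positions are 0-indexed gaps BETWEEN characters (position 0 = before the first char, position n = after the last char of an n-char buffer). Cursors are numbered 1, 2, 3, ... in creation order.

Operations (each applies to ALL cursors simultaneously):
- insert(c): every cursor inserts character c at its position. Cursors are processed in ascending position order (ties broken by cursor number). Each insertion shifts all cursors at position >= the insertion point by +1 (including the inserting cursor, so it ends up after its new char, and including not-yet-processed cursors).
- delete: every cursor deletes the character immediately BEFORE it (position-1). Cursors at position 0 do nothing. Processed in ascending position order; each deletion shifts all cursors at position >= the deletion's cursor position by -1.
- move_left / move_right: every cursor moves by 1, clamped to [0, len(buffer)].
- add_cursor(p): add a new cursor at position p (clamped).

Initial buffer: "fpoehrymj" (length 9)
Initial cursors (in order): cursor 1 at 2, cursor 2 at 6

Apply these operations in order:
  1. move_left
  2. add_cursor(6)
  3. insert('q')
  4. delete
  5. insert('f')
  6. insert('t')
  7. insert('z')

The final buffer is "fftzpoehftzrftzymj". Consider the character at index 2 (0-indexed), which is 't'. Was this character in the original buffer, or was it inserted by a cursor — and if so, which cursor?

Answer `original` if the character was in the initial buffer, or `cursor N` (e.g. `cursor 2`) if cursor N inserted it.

Answer: cursor 1

Derivation:
After op 1 (move_left): buffer="fpoehrymj" (len 9), cursors c1@1 c2@5, authorship .........
After op 2 (add_cursor(6)): buffer="fpoehrymj" (len 9), cursors c1@1 c2@5 c3@6, authorship .........
After op 3 (insert('q')): buffer="fqpoehqrqymj" (len 12), cursors c1@2 c2@7 c3@9, authorship .1....2.3...
After op 4 (delete): buffer="fpoehrymj" (len 9), cursors c1@1 c2@5 c3@6, authorship .........
After op 5 (insert('f')): buffer="ffpoehfrfymj" (len 12), cursors c1@2 c2@7 c3@9, authorship .1....2.3...
After op 6 (insert('t')): buffer="fftpoehftrftymj" (len 15), cursors c1@3 c2@9 c3@12, authorship .11....22.33...
After op 7 (insert('z')): buffer="fftzpoehftzrftzymj" (len 18), cursors c1@4 c2@11 c3@15, authorship .111....222.333...
Authorship (.=original, N=cursor N): . 1 1 1 . . . . 2 2 2 . 3 3 3 . . .
Index 2: author = 1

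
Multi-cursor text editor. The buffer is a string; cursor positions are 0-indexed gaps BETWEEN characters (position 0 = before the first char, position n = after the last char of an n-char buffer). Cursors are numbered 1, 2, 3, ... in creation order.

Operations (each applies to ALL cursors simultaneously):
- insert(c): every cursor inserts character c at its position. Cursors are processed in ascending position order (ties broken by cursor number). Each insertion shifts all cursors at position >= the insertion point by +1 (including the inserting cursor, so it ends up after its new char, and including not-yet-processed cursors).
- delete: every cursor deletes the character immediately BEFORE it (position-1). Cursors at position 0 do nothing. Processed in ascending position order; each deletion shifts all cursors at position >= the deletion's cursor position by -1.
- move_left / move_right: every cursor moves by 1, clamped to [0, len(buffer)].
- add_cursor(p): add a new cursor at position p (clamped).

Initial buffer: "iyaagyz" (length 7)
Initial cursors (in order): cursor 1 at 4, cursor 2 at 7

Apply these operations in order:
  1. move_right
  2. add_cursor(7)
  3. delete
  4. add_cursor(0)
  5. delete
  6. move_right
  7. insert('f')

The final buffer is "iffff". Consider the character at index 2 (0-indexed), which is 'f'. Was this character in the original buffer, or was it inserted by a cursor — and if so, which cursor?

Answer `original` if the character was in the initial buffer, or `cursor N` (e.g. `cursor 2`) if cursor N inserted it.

Answer: cursor 2

Derivation:
After op 1 (move_right): buffer="iyaagyz" (len 7), cursors c1@5 c2@7, authorship .......
After op 2 (add_cursor(7)): buffer="iyaagyz" (len 7), cursors c1@5 c2@7 c3@7, authorship .......
After op 3 (delete): buffer="iyaa" (len 4), cursors c1@4 c2@4 c3@4, authorship ....
After op 4 (add_cursor(0)): buffer="iyaa" (len 4), cursors c4@0 c1@4 c2@4 c3@4, authorship ....
After op 5 (delete): buffer="i" (len 1), cursors c4@0 c1@1 c2@1 c3@1, authorship .
After op 6 (move_right): buffer="i" (len 1), cursors c1@1 c2@1 c3@1 c4@1, authorship .
After op 7 (insert('f')): buffer="iffff" (len 5), cursors c1@5 c2@5 c3@5 c4@5, authorship .1234
Authorship (.=original, N=cursor N): . 1 2 3 4
Index 2: author = 2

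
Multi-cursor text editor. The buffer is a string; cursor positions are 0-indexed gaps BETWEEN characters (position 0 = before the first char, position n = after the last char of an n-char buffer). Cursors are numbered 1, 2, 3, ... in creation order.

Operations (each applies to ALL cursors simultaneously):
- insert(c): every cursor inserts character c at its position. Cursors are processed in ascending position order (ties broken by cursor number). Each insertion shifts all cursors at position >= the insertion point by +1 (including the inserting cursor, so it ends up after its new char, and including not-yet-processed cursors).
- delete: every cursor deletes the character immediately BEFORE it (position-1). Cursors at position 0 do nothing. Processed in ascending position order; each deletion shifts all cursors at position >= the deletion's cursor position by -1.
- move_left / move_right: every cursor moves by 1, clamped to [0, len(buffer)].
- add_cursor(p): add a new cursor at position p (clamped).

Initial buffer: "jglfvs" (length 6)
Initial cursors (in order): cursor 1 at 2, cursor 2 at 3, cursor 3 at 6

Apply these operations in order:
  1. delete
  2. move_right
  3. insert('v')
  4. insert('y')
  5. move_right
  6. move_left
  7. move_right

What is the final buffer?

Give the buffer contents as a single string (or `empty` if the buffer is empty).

After op 1 (delete): buffer="jfv" (len 3), cursors c1@1 c2@1 c3@3, authorship ...
After op 2 (move_right): buffer="jfv" (len 3), cursors c1@2 c2@2 c3@3, authorship ...
After op 3 (insert('v')): buffer="jfvvvv" (len 6), cursors c1@4 c2@4 c3@6, authorship ..12.3
After op 4 (insert('y')): buffer="jfvvyyvvy" (len 9), cursors c1@6 c2@6 c3@9, authorship ..1212.33
After op 5 (move_right): buffer="jfvvyyvvy" (len 9), cursors c1@7 c2@7 c3@9, authorship ..1212.33
After op 6 (move_left): buffer="jfvvyyvvy" (len 9), cursors c1@6 c2@6 c3@8, authorship ..1212.33
After op 7 (move_right): buffer="jfvvyyvvy" (len 9), cursors c1@7 c2@7 c3@9, authorship ..1212.33

Answer: jfvvyyvvy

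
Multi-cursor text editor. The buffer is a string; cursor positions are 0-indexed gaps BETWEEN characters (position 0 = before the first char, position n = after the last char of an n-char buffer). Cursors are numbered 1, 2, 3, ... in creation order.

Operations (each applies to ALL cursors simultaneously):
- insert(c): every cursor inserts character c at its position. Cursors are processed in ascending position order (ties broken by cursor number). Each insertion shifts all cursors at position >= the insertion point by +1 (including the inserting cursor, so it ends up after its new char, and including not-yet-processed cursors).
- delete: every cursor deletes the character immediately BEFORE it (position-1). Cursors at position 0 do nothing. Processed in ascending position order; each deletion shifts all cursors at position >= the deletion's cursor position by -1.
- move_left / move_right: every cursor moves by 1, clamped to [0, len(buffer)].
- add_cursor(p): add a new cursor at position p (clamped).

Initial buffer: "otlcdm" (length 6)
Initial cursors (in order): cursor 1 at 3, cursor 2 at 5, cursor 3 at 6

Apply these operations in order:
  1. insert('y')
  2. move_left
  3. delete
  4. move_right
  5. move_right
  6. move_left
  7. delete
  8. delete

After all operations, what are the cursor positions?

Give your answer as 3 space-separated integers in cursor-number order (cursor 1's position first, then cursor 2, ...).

After op 1 (insert('y')): buffer="otlycdymy" (len 9), cursors c1@4 c2@7 c3@9, authorship ...1..2.3
After op 2 (move_left): buffer="otlycdymy" (len 9), cursors c1@3 c2@6 c3@8, authorship ...1..2.3
After op 3 (delete): buffer="otycyy" (len 6), cursors c1@2 c2@4 c3@5, authorship ..1.23
After op 4 (move_right): buffer="otycyy" (len 6), cursors c1@3 c2@5 c3@6, authorship ..1.23
After op 5 (move_right): buffer="otycyy" (len 6), cursors c1@4 c2@6 c3@6, authorship ..1.23
After op 6 (move_left): buffer="otycyy" (len 6), cursors c1@3 c2@5 c3@5, authorship ..1.23
After op 7 (delete): buffer="oty" (len 3), cursors c1@2 c2@2 c3@2, authorship ..3
After op 8 (delete): buffer="y" (len 1), cursors c1@0 c2@0 c3@0, authorship 3

Answer: 0 0 0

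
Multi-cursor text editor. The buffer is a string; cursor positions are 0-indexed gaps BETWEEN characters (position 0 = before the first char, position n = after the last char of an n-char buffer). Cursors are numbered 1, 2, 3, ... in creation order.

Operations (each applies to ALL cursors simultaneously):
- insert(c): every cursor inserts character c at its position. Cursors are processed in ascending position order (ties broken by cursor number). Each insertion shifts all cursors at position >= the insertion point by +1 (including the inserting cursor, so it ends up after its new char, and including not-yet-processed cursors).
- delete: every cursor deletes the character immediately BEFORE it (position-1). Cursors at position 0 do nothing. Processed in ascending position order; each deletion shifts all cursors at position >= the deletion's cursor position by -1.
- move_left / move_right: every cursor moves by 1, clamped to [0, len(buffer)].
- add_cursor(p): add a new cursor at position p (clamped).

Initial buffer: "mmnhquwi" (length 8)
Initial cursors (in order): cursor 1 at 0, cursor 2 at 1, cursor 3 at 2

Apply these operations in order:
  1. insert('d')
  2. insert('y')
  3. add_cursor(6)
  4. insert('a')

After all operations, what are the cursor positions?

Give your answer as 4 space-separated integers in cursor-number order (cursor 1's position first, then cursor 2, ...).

Answer: 3 7 12 9

Derivation:
After op 1 (insert('d')): buffer="dmdmdnhquwi" (len 11), cursors c1@1 c2@3 c3@5, authorship 1.2.3......
After op 2 (insert('y')): buffer="dymdymdynhquwi" (len 14), cursors c1@2 c2@5 c3@8, authorship 11.22.33......
After op 3 (add_cursor(6)): buffer="dymdymdynhquwi" (len 14), cursors c1@2 c2@5 c4@6 c3@8, authorship 11.22.33......
After op 4 (insert('a')): buffer="dyamdyamadyanhquwi" (len 18), cursors c1@3 c2@7 c4@9 c3@12, authorship 111.222.4333......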